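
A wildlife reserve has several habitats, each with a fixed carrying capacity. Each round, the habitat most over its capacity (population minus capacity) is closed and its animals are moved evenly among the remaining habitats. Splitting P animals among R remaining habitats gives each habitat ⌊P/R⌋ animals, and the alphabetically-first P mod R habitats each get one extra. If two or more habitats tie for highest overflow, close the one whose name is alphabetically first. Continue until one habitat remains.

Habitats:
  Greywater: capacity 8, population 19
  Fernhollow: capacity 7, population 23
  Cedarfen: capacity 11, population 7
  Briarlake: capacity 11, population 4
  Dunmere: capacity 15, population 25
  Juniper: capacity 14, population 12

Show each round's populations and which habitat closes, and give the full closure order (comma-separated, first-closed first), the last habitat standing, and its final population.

Round 1: Briarlake=4 Cedarfen=7 Dunmere=25 Fernhollow=23 Greywater=19 Juniper=12 → close Fernhollow (overflow 16)
  23÷5 = 4 each, +1 to first 3
Round 2: Briarlake=9 Cedarfen=12 Dunmere=30 Greywater=23 Juniper=16 → close Dunmere (overflow 15)
  30÷4 = 7 each, +1 to first 2
Round 3: Briarlake=17 Cedarfen=20 Greywater=30 Juniper=23 → close Greywater (overflow 22)
  30÷3 = 10 each, +1 to first 0
Round 4: Briarlake=27 Cedarfen=30 Juniper=33 → close Cedarfen (overflow 19)
  30÷2 = 15 each, +1 to first 0
Round 5: Briarlake=42 Juniper=48 → close Juniper (overflow 34)
  48÷1 = 48 each, +1 to first 0

Closure order: Fernhollow, Dunmere, Greywater, Cedarfen, Juniper
Last habitat: Briarlake with 90 animals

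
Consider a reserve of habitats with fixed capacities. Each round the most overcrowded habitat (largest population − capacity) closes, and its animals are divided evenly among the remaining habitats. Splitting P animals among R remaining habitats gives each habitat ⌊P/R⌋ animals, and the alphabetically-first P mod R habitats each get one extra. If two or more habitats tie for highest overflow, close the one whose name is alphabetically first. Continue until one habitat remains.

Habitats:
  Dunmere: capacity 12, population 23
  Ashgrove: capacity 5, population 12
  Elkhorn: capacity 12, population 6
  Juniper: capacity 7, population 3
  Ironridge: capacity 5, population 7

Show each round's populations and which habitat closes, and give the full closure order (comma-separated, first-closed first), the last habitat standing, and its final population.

Round 1: Ashgrove=12 Dunmere=23 Elkhorn=6 Ironridge=7 Juniper=3 → close Dunmere (overflow 11)
  23÷4 = 5 each, +1 to first 3
Round 2: Ashgrove=18 Elkhorn=12 Ironridge=13 Juniper=8 → close Ashgrove (overflow 13)
  18÷3 = 6 each, +1 to first 0
Round 3: Elkhorn=18 Ironridge=19 Juniper=14 → close Ironridge (overflow 14)
  19÷2 = 9 each, +1 to first 1
Round 4: Elkhorn=28 Juniper=23 → close Elkhorn (overflow 16)
  28÷1 = 28 each, +1 to first 0

Closure order: Dunmere, Ashgrove, Ironridge, Elkhorn
Last habitat: Juniper with 51 animals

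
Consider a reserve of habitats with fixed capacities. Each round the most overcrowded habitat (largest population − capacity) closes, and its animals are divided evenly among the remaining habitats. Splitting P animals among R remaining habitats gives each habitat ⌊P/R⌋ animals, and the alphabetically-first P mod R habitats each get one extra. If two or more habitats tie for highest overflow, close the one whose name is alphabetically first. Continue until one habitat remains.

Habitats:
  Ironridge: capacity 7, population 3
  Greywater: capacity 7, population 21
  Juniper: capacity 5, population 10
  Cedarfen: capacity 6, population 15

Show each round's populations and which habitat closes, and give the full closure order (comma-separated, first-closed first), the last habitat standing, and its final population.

Closure order: Greywater, Cedarfen, Juniper
Last habitat: Ironridge with 49 animals

Round 1: Cedarfen=15 Greywater=21 Ironridge=3 Juniper=10 → close Greywater (overflow 14)
  21÷3 = 7 each, +1 to first 0
Round 2: Cedarfen=22 Ironridge=10 Juniper=17 → close Cedarfen (overflow 16)
  22÷2 = 11 each, +1 to first 0
Round 3: Ironridge=21 Juniper=28 → close Juniper (overflow 23)
  28÷1 = 28 each, +1 to first 0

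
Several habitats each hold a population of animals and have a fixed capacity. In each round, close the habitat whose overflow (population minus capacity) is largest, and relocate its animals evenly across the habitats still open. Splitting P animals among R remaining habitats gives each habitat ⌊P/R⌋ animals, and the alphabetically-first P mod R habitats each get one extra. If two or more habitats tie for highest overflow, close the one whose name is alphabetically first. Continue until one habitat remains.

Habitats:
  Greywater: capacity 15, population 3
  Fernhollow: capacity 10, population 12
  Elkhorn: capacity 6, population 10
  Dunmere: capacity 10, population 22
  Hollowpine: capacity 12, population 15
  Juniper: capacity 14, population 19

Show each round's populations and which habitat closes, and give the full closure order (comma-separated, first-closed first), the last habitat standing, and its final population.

Closure order: Dunmere, Elkhorn, Juniper, Fernhollow, Hollowpine
Last habitat: Greywater with 81 animals

Round 1: Dunmere=22 Elkhorn=10 Fernhollow=12 Greywater=3 Hollowpine=15 Juniper=19 → close Dunmere (overflow 12)
  22÷5 = 4 each, +1 to first 2
Round 2: Elkhorn=15 Fernhollow=17 Greywater=7 Hollowpine=19 Juniper=23 → close Elkhorn (overflow 9)
  15÷4 = 3 each, +1 to first 3
Round 3: Fernhollow=21 Greywater=11 Hollowpine=23 Juniper=26 → close Juniper (overflow 12)
  26÷3 = 8 each, +1 to first 2
Round 4: Fernhollow=30 Greywater=20 Hollowpine=31 → close Fernhollow (overflow 20)
  30÷2 = 15 each, +1 to first 0
Round 5: Greywater=35 Hollowpine=46 → close Hollowpine (overflow 34)
  46÷1 = 46 each, +1 to first 0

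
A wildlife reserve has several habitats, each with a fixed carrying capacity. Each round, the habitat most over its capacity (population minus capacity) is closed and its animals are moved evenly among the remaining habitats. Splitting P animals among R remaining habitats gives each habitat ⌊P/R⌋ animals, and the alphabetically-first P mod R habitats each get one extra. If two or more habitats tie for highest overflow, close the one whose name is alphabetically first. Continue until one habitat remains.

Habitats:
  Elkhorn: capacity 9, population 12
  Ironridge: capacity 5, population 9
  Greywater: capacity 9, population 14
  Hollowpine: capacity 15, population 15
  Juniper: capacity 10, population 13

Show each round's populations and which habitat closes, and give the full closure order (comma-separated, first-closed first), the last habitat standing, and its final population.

Closure order: Greywater, Elkhorn, Ironridge, Hollowpine
Last habitat: Juniper with 63 animals

Round 1: Elkhorn=12 Greywater=14 Hollowpine=15 Ironridge=9 Juniper=13 → close Greywater (overflow 5)
  14÷4 = 3 each, +1 to first 2
Round 2: Elkhorn=16 Hollowpine=19 Ironridge=12 Juniper=16 → close Elkhorn (overflow 7)
  16÷3 = 5 each, +1 to first 1
Round 3: Hollowpine=25 Ironridge=17 Juniper=21 → close Ironridge (overflow 12)
  17÷2 = 8 each, +1 to first 1
Round 4: Hollowpine=34 Juniper=29 → close Hollowpine (overflow 19)
  34÷1 = 34 each, +1 to first 0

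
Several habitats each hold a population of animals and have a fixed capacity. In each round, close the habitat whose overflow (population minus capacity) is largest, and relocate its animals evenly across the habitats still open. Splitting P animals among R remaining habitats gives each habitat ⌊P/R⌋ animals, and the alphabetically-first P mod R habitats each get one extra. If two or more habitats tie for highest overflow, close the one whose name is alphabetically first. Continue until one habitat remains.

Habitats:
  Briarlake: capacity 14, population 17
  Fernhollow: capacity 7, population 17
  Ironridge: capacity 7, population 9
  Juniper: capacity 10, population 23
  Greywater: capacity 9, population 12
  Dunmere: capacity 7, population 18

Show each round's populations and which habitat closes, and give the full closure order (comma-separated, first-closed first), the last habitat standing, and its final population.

Round 1: Briarlake=17 Dunmere=18 Fernhollow=17 Greywater=12 Ironridge=9 Juniper=23 → close Juniper (overflow 13)
  23÷5 = 4 each, +1 to first 3
Round 2: Briarlake=22 Dunmere=23 Fernhollow=22 Greywater=16 Ironridge=13 → close Dunmere (overflow 16)
  23÷4 = 5 each, +1 to first 3
Round 3: Briarlake=28 Fernhollow=28 Greywater=22 Ironridge=18 → close Fernhollow (overflow 21)
  28÷3 = 9 each, +1 to first 1
Round 4: Briarlake=38 Greywater=31 Ironridge=27 → close Briarlake (overflow 24)
  38÷2 = 19 each, +1 to first 0
Round 5: Greywater=50 Ironridge=46 → close Greywater (overflow 41)
  50÷1 = 50 each, +1 to first 0

Closure order: Juniper, Dunmere, Fernhollow, Briarlake, Greywater
Last habitat: Ironridge with 96 animals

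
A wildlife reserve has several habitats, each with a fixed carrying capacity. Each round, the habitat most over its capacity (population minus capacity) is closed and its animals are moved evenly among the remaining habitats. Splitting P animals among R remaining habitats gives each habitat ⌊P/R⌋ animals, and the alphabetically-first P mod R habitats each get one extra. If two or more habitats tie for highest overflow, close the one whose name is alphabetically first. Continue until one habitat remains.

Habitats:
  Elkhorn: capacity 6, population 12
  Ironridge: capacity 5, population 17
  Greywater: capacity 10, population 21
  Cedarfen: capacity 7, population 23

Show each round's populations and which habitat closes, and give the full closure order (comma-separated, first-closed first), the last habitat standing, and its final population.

Closure order: Cedarfen, Greywater, Ironridge
Last habitat: Elkhorn with 73 animals

Round 1: Cedarfen=23 Elkhorn=12 Greywater=21 Ironridge=17 → close Cedarfen (overflow 16)
  23÷3 = 7 each, +1 to first 2
Round 2: Elkhorn=20 Greywater=29 Ironridge=24 → close Greywater (overflow 19)
  29÷2 = 14 each, +1 to first 1
Round 3: Elkhorn=35 Ironridge=38 → close Ironridge (overflow 33)
  38÷1 = 38 each, +1 to first 0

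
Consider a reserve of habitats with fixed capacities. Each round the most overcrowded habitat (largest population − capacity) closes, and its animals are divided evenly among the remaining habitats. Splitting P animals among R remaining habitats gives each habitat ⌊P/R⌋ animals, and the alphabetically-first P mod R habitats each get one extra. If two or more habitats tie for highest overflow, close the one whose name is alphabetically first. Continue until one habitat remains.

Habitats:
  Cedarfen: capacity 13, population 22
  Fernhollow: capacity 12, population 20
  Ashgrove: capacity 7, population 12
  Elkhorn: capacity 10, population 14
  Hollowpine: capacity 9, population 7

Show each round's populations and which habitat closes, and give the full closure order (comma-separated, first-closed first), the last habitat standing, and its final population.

Round 1: Ashgrove=12 Cedarfen=22 Elkhorn=14 Fernhollow=20 Hollowpine=7 → close Cedarfen (overflow 9)
  22÷4 = 5 each, +1 to first 2
Round 2: Ashgrove=18 Elkhorn=20 Fernhollow=25 Hollowpine=12 → close Fernhollow (overflow 13)
  25÷3 = 8 each, +1 to first 1
Round 3: Ashgrove=27 Elkhorn=28 Hollowpine=20 → close Ashgrove (overflow 20)
  27÷2 = 13 each, +1 to first 1
Round 4: Elkhorn=42 Hollowpine=33 → close Elkhorn (overflow 32)
  42÷1 = 42 each, +1 to first 0

Closure order: Cedarfen, Fernhollow, Ashgrove, Elkhorn
Last habitat: Hollowpine with 75 animals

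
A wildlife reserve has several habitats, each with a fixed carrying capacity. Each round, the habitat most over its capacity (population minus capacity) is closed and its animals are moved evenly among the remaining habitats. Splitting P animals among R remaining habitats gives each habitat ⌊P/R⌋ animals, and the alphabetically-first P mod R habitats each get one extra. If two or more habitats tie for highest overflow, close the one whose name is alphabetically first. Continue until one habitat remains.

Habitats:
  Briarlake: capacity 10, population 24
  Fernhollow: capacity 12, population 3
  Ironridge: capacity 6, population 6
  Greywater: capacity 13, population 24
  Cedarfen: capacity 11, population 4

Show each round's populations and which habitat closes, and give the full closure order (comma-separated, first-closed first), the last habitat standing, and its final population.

Round 1: Briarlake=24 Cedarfen=4 Fernhollow=3 Greywater=24 Ironridge=6 → close Briarlake (overflow 14)
  24÷4 = 6 each, +1 to first 0
Round 2: Cedarfen=10 Fernhollow=9 Greywater=30 Ironridge=12 → close Greywater (overflow 17)
  30÷3 = 10 each, +1 to first 0
Round 3: Cedarfen=20 Fernhollow=19 Ironridge=22 → close Ironridge (overflow 16)
  22÷2 = 11 each, +1 to first 0
Round 4: Cedarfen=31 Fernhollow=30 → close Cedarfen (overflow 20)
  31÷1 = 31 each, +1 to first 0

Closure order: Briarlake, Greywater, Ironridge, Cedarfen
Last habitat: Fernhollow with 61 animals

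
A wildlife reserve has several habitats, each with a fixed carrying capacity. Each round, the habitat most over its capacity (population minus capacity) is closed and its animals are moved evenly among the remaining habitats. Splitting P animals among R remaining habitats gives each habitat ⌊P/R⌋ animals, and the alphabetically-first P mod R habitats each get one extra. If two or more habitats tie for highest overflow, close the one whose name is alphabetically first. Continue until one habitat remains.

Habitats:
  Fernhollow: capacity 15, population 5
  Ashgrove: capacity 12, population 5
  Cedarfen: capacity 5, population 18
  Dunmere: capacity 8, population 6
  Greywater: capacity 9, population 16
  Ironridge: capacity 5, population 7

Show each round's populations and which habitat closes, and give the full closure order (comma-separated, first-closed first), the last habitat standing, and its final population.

Closure order: Cedarfen, Greywater, Ironridge, Dunmere, Ashgrove
Last habitat: Fernhollow with 57 animals

Round 1: Ashgrove=5 Cedarfen=18 Dunmere=6 Fernhollow=5 Greywater=16 Ironridge=7 → close Cedarfen (overflow 13)
  18÷5 = 3 each, +1 to first 3
Round 2: Ashgrove=9 Dunmere=10 Fernhollow=9 Greywater=19 Ironridge=10 → close Greywater (overflow 10)
  19÷4 = 4 each, +1 to first 3
Round 3: Ashgrove=14 Dunmere=15 Fernhollow=14 Ironridge=14 → close Ironridge (overflow 9)
  14÷3 = 4 each, +1 to first 2
Round 4: Ashgrove=19 Dunmere=20 Fernhollow=18 → close Dunmere (overflow 12)
  20÷2 = 10 each, +1 to first 0
Round 5: Ashgrove=29 Fernhollow=28 → close Ashgrove (overflow 17)
  29÷1 = 29 each, +1 to first 0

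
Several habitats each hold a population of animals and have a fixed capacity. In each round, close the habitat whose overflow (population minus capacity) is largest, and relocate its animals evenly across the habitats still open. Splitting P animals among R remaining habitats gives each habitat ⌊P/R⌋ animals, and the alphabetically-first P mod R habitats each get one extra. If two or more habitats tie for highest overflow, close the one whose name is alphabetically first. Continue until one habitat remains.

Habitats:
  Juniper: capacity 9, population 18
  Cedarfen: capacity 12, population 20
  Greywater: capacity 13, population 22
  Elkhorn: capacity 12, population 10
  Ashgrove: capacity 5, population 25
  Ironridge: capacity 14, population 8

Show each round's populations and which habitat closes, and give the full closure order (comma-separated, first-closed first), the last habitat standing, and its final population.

Closure order: Ashgrove, Greywater, Cedarfen, Juniper, Elkhorn
Last habitat: Ironridge with 103 animals

Round 1: Ashgrove=25 Cedarfen=20 Elkhorn=10 Greywater=22 Ironridge=8 Juniper=18 → close Ashgrove (overflow 20)
  25÷5 = 5 each, +1 to first 0
Round 2: Cedarfen=25 Elkhorn=15 Greywater=27 Ironridge=13 Juniper=23 → close Greywater (overflow 14)
  27÷4 = 6 each, +1 to first 3
Round 3: Cedarfen=32 Elkhorn=22 Ironridge=20 Juniper=29 → close Cedarfen (overflow 20)
  32÷3 = 10 each, +1 to first 2
Round 4: Elkhorn=33 Ironridge=31 Juniper=39 → close Juniper (overflow 30)
  39÷2 = 19 each, +1 to first 1
Round 5: Elkhorn=53 Ironridge=50 → close Elkhorn (overflow 41)
  53÷1 = 53 each, +1 to first 0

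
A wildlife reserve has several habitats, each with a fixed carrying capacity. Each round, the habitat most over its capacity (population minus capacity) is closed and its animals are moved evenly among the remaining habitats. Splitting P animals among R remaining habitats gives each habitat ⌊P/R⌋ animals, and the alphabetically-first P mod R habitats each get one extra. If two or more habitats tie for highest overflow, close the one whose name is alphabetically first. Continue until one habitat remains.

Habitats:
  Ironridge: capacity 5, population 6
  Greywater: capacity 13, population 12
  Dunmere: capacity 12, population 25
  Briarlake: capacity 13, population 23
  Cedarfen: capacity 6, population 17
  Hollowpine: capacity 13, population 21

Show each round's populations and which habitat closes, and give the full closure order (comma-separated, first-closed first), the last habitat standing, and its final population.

Closure order: Dunmere, Cedarfen, Briarlake, Hollowpine, Greywater
Last habitat: Ironridge with 104 animals

Round 1: Briarlake=23 Cedarfen=17 Dunmere=25 Greywater=12 Hollowpine=21 Ironridge=6 → close Dunmere (overflow 13)
  25÷5 = 5 each, +1 to first 0
Round 2: Briarlake=28 Cedarfen=22 Greywater=17 Hollowpine=26 Ironridge=11 → close Cedarfen (overflow 16)
  22÷4 = 5 each, +1 to first 2
Round 3: Briarlake=34 Greywater=23 Hollowpine=31 Ironridge=16 → close Briarlake (overflow 21)
  34÷3 = 11 each, +1 to first 1
Round 4: Greywater=35 Hollowpine=42 Ironridge=27 → close Hollowpine (overflow 29)
  42÷2 = 21 each, +1 to first 0
Round 5: Greywater=56 Ironridge=48 → close Greywater (overflow 43)
  56÷1 = 56 each, +1 to first 0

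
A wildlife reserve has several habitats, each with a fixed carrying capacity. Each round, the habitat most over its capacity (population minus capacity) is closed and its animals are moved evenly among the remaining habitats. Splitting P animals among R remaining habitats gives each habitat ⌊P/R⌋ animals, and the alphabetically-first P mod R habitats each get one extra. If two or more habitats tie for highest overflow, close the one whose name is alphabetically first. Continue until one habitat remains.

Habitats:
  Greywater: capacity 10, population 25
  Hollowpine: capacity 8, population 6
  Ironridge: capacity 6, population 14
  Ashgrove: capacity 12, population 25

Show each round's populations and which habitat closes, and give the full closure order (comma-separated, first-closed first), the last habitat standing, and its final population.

Closure order: Greywater, Ashgrove, Ironridge
Last habitat: Hollowpine with 70 animals

Round 1: Ashgrove=25 Greywater=25 Hollowpine=6 Ironridge=14 → close Greywater (overflow 15)
  25÷3 = 8 each, +1 to first 1
Round 2: Ashgrove=34 Hollowpine=14 Ironridge=22 → close Ashgrove (overflow 22)
  34÷2 = 17 each, +1 to first 0
Round 3: Hollowpine=31 Ironridge=39 → close Ironridge (overflow 33)
  39÷1 = 39 each, +1 to first 0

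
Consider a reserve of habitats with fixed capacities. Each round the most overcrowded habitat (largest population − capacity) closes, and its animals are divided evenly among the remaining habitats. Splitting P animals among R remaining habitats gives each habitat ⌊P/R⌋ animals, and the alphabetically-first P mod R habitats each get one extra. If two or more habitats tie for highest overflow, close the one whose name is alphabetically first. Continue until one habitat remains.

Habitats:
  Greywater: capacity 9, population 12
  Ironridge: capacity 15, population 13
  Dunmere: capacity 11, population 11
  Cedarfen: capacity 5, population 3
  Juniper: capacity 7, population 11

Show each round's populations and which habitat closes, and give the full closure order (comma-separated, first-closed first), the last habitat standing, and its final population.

Closure order: Juniper, Greywater, Dunmere, Cedarfen
Last habitat: Ironridge with 50 animals

Round 1: Cedarfen=3 Dunmere=11 Greywater=12 Ironridge=13 Juniper=11 → close Juniper (overflow 4)
  11÷4 = 2 each, +1 to first 3
Round 2: Cedarfen=6 Dunmere=14 Greywater=15 Ironridge=15 → close Greywater (overflow 6)
  15÷3 = 5 each, +1 to first 0
Round 3: Cedarfen=11 Dunmere=19 Ironridge=20 → close Dunmere (overflow 8)
  19÷2 = 9 each, +1 to first 1
Round 4: Cedarfen=21 Ironridge=29 → close Cedarfen (overflow 16)
  21÷1 = 21 each, +1 to first 0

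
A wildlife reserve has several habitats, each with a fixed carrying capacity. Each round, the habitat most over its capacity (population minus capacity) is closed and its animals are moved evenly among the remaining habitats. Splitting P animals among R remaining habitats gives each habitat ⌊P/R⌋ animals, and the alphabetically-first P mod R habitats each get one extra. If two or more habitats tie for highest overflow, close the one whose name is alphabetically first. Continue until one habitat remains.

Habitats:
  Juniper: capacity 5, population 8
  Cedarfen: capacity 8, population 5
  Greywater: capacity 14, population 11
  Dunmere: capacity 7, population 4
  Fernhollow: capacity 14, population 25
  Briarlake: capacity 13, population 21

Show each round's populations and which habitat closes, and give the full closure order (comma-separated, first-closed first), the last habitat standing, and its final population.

Closure order: Fernhollow, Briarlake, Juniper, Cedarfen, Dunmere
Last habitat: Greywater with 74 animals

Round 1: Briarlake=21 Cedarfen=5 Dunmere=4 Fernhollow=25 Greywater=11 Juniper=8 → close Fernhollow (overflow 11)
  25÷5 = 5 each, +1 to first 0
Round 2: Briarlake=26 Cedarfen=10 Dunmere=9 Greywater=16 Juniper=13 → close Briarlake (overflow 13)
  26÷4 = 6 each, +1 to first 2
Round 3: Cedarfen=17 Dunmere=16 Greywater=22 Juniper=19 → close Juniper (overflow 14)
  19÷3 = 6 each, +1 to first 1
Round 4: Cedarfen=24 Dunmere=22 Greywater=28 → close Cedarfen (overflow 16)
  24÷2 = 12 each, +1 to first 0
Round 5: Dunmere=34 Greywater=40 → close Dunmere (overflow 27)
  34÷1 = 34 each, +1 to first 0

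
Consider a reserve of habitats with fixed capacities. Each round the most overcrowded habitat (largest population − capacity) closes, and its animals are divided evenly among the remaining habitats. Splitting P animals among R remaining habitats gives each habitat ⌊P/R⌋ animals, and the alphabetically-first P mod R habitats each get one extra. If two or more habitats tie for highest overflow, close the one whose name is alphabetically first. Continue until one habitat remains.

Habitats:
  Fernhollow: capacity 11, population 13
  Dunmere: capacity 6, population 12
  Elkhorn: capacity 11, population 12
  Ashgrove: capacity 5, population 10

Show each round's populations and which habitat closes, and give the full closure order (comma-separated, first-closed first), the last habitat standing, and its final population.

Round 1: Ashgrove=10 Dunmere=12 Elkhorn=12 Fernhollow=13 → close Dunmere (overflow 6)
  12÷3 = 4 each, +1 to first 0
Round 2: Ashgrove=14 Elkhorn=16 Fernhollow=17 → close Ashgrove (overflow 9)
  14÷2 = 7 each, +1 to first 0
Round 3: Elkhorn=23 Fernhollow=24 → close Fernhollow (overflow 13)
  24÷1 = 24 each, +1 to first 0

Closure order: Dunmere, Ashgrove, Fernhollow
Last habitat: Elkhorn with 47 animals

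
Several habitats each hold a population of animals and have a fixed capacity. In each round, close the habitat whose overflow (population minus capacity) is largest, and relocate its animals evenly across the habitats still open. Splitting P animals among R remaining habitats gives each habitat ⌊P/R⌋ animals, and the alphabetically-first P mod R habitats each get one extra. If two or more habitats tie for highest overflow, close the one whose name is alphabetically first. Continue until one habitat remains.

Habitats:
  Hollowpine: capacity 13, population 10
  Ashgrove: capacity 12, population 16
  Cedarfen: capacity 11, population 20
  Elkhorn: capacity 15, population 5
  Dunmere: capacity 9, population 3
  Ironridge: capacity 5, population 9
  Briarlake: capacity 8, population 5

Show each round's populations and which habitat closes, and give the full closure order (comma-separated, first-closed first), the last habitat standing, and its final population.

Closure order: Cedarfen, Ashgrove, Ironridge, Briarlake, Hollowpine, Dunmere
Last habitat: Elkhorn with 68 animals

Round 1: Ashgrove=16 Briarlake=5 Cedarfen=20 Dunmere=3 Elkhorn=5 Hollowpine=10 Ironridge=9 → close Cedarfen (overflow 9)
  20÷6 = 3 each, +1 to first 2
Round 2: Ashgrove=20 Briarlake=9 Dunmere=6 Elkhorn=8 Hollowpine=13 Ironridge=12 → close Ashgrove (overflow 8)
  20÷5 = 4 each, +1 to first 0
Round 3: Briarlake=13 Dunmere=10 Elkhorn=12 Hollowpine=17 Ironridge=16 → close Ironridge (overflow 11)
  16÷4 = 4 each, +1 to first 0
Round 4: Briarlake=17 Dunmere=14 Elkhorn=16 Hollowpine=21 → close Briarlake (overflow 9)
  17÷3 = 5 each, +1 to first 2
Round 5: Dunmere=20 Elkhorn=22 Hollowpine=26 → close Hollowpine (overflow 13)
  26÷2 = 13 each, +1 to first 0
Round 6: Dunmere=33 Elkhorn=35 → close Dunmere (overflow 24)
  33÷1 = 33 each, +1 to first 0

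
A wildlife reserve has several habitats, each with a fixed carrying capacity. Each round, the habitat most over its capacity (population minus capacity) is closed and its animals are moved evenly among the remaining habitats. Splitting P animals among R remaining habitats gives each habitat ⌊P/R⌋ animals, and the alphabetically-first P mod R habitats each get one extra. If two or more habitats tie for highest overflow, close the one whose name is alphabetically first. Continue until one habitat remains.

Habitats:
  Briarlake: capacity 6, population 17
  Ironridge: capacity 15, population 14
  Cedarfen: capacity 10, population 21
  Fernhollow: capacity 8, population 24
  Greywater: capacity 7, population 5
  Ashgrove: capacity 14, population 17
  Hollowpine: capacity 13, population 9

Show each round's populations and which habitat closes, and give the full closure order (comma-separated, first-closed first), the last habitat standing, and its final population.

Closure order: Fernhollow, Briarlake, Cedarfen, Ashgrove, Greywater, Ironridge
Last habitat: Hollowpine with 107 animals

Round 1: Ashgrove=17 Briarlake=17 Cedarfen=21 Fernhollow=24 Greywater=5 Hollowpine=9 Ironridge=14 → close Fernhollow (overflow 16)
  24÷6 = 4 each, +1 to first 0
Round 2: Ashgrove=21 Briarlake=21 Cedarfen=25 Greywater=9 Hollowpine=13 Ironridge=18 → close Briarlake (overflow 15)
  21÷5 = 4 each, +1 to first 1
Round 3: Ashgrove=26 Cedarfen=29 Greywater=13 Hollowpine=17 Ironridge=22 → close Cedarfen (overflow 19)
  29÷4 = 7 each, +1 to first 1
Round 4: Ashgrove=34 Greywater=20 Hollowpine=24 Ironridge=29 → close Ashgrove (overflow 20)
  34÷3 = 11 each, +1 to first 1
Round 5: Greywater=32 Hollowpine=35 Ironridge=40 → close Greywater (overflow 25)
  32÷2 = 16 each, +1 to first 0
Round 6: Hollowpine=51 Ironridge=56 → close Ironridge (overflow 41)
  56÷1 = 56 each, +1 to first 0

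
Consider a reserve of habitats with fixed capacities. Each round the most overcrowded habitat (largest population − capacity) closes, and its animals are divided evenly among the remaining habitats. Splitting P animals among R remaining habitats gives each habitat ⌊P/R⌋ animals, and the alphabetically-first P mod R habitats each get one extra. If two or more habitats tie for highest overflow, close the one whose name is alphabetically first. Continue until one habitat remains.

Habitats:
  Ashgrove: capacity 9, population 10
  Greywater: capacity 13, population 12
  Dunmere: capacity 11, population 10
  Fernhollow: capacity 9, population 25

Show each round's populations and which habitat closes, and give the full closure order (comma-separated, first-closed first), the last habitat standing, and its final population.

Closure order: Fernhollow, Ashgrove, Dunmere
Last habitat: Greywater with 57 animals

Round 1: Ashgrove=10 Dunmere=10 Fernhollow=25 Greywater=12 → close Fernhollow (overflow 16)
  25÷3 = 8 each, +1 to first 1
Round 2: Ashgrove=19 Dunmere=18 Greywater=20 → close Ashgrove (overflow 10)
  19÷2 = 9 each, +1 to first 1
Round 3: Dunmere=28 Greywater=29 → close Dunmere (overflow 17)
  28÷1 = 28 each, +1 to first 0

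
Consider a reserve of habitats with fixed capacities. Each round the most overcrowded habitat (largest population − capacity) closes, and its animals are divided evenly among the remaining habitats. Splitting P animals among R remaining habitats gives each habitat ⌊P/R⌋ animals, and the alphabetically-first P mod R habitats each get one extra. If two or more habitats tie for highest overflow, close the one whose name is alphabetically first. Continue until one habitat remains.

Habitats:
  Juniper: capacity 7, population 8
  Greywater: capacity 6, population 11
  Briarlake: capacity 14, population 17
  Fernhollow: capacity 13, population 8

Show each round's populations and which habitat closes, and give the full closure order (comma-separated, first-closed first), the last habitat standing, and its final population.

Round 1: Briarlake=17 Fernhollow=8 Greywater=11 Juniper=8 → close Greywater (overflow 5)
  11÷3 = 3 each, +1 to first 2
Round 2: Briarlake=21 Fernhollow=12 Juniper=11 → close Briarlake (overflow 7)
  21÷2 = 10 each, +1 to first 1
Round 3: Fernhollow=23 Juniper=21 → close Juniper (overflow 14)
  21÷1 = 21 each, +1 to first 0

Closure order: Greywater, Briarlake, Juniper
Last habitat: Fernhollow with 44 animals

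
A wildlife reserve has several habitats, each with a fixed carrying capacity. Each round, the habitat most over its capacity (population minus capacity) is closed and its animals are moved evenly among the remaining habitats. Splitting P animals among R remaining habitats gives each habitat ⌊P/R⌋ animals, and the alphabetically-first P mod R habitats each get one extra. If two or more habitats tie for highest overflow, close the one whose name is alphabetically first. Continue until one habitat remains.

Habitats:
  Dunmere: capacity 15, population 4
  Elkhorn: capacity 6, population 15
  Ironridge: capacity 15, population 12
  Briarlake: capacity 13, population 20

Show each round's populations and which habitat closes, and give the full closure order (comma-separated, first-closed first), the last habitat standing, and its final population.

Round 1: Briarlake=20 Dunmere=4 Elkhorn=15 Ironridge=12 → close Elkhorn (overflow 9)
  15÷3 = 5 each, +1 to first 0
Round 2: Briarlake=25 Dunmere=9 Ironridge=17 → close Briarlake (overflow 12)
  25÷2 = 12 each, +1 to first 1
Round 3: Dunmere=22 Ironridge=29 → close Ironridge (overflow 14)
  29÷1 = 29 each, +1 to first 0

Closure order: Elkhorn, Briarlake, Ironridge
Last habitat: Dunmere with 51 animals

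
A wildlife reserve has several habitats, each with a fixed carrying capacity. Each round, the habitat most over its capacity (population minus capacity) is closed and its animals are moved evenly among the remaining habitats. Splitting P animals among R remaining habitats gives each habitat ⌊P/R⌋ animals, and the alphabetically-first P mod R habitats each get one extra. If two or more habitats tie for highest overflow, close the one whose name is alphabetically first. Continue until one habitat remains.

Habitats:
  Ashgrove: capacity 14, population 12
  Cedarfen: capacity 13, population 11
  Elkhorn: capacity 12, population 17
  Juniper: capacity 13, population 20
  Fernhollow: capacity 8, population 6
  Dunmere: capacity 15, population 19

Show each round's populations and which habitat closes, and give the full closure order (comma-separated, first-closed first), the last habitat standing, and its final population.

Round 1: Ashgrove=12 Cedarfen=11 Dunmere=19 Elkhorn=17 Fernhollow=6 Juniper=20 → close Juniper (overflow 7)
  20÷5 = 4 each, +1 to first 0
Round 2: Ashgrove=16 Cedarfen=15 Dunmere=23 Elkhorn=21 Fernhollow=10 → close Elkhorn (overflow 9)
  21÷4 = 5 each, +1 to first 1
Round 3: Ashgrove=22 Cedarfen=20 Dunmere=28 Fernhollow=15 → close Dunmere (overflow 13)
  28÷3 = 9 each, +1 to first 1
Round 4: Ashgrove=32 Cedarfen=29 Fernhollow=24 → close Ashgrove (overflow 18)
  32÷2 = 16 each, +1 to first 0
Round 5: Cedarfen=45 Fernhollow=40 → close Cedarfen (overflow 32)
  45÷1 = 45 each, +1 to first 0

Closure order: Juniper, Elkhorn, Dunmere, Ashgrove, Cedarfen
Last habitat: Fernhollow with 85 animals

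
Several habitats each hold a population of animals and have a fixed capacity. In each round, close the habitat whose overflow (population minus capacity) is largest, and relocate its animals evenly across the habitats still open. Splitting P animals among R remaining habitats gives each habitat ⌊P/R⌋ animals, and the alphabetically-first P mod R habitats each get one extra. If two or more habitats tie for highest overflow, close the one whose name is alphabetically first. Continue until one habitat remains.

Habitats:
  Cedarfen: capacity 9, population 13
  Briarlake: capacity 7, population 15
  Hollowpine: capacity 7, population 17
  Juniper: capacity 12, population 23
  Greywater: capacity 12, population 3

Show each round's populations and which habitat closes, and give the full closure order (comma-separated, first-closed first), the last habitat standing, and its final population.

Closure order: Juniper, Hollowpine, Briarlake, Cedarfen
Last habitat: Greywater with 71 animals

Round 1: Briarlake=15 Cedarfen=13 Greywater=3 Hollowpine=17 Juniper=23 → close Juniper (overflow 11)
  23÷4 = 5 each, +1 to first 3
Round 2: Briarlake=21 Cedarfen=19 Greywater=9 Hollowpine=22 → close Hollowpine (overflow 15)
  22÷3 = 7 each, +1 to first 1
Round 3: Briarlake=29 Cedarfen=26 Greywater=16 → close Briarlake (overflow 22)
  29÷2 = 14 each, +1 to first 1
Round 4: Cedarfen=41 Greywater=30 → close Cedarfen (overflow 32)
  41÷1 = 41 each, +1 to first 0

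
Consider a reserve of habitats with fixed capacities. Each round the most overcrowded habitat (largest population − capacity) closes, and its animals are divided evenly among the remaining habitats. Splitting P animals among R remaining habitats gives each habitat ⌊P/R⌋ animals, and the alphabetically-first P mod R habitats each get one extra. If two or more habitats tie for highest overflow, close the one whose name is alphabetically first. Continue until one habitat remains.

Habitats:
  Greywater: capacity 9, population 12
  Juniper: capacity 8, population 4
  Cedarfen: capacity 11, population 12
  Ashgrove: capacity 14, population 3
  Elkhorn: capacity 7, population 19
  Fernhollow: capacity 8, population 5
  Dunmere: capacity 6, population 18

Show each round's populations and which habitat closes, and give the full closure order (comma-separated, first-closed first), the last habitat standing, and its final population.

Closure order: Dunmere, Elkhorn, Greywater, Cedarfen, Fernhollow, Juniper
Last habitat: Ashgrove with 73 animals

Round 1: Ashgrove=3 Cedarfen=12 Dunmere=18 Elkhorn=19 Fernhollow=5 Greywater=12 Juniper=4 → close Dunmere (overflow 12)
  18÷6 = 3 each, +1 to first 0
Round 2: Ashgrove=6 Cedarfen=15 Elkhorn=22 Fernhollow=8 Greywater=15 Juniper=7 → close Elkhorn (overflow 15)
  22÷5 = 4 each, +1 to first 2
Round 3: Ashgrove=11 Cedarfen=20 Fernhollow=12 Greywater=19 Juniper=11 → close Greywater (overflow 10)
  19÷4 = 4 each, +1 to first 3
Round 4: Ashgrove=16 Cedarfen=25 Fernhollow=17 Juniper=15 → close Cedarfen (overflow 14)
  25÷3 = 8 each, +1 to first 1
Round 5: Ashgrove=25 Fernhollow=25 Juniper=23 → close Fernhollow (overflow 17)
  25÷2 = 12 each, +1 to first 1
Round 6: Ashgrove=38 Juniper=35 → close Juniper (overflow 27)
  35÷1 = 35 each, +1 to first 0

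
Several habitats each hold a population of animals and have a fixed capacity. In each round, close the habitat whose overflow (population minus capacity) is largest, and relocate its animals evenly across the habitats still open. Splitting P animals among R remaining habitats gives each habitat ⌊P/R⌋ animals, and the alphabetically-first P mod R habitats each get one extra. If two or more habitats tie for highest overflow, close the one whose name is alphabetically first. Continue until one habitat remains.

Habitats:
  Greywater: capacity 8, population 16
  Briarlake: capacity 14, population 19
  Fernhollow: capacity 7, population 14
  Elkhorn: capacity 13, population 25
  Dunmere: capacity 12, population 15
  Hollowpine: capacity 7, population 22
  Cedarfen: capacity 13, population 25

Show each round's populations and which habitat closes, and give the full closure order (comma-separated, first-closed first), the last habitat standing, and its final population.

Round 1: Briarlake=19 Cedarfen=25 Dunmere=15 Elkhorn=25 Fernhollow=14 Greywater=16 Hollowpine=22 → close Hollowpine (overflow 15)
  22÷6 = 3 each, +1 to first 4
Round 2: Briarlake=23 Cedarfen=29 Dunmere=19 Elkhorn=29 Fernhollow=17 Greywater=19 → close Cedarfen (overflow 16)
  29÷5 = 5 each, +1 to first 4
Round 3: Briarlake=29 Dunmere=25 Elkhorn=35 Fernhollow=23 Greywater=24 → close Elkhorn (overflow 22)
  35÷4 = 8 each, +1 to first 3
Round 4: Briarlake=38 Dunmere=34 Fernhollow=32 Greywater=32 → close Fernhollow (overflow 25)
  32÷3 = 10 each, +1 to first 2
Round 5: Briarlake=49 Dunmere=45 Greywater=42 → close Briarlake (overflow 35)
  49÷2 = 24 each, +1 to first 1
Round 6: Dunmere=70 Greywater=66 → close Dunmere (overflow 58)
  70÷1 = 70 each, +1 to first 0

Closure order: Hollowpine, Cedarfen, Elkhorn, Fernhollow, Briarlake, Dunmere
Last habitat: Greywater with 136 animals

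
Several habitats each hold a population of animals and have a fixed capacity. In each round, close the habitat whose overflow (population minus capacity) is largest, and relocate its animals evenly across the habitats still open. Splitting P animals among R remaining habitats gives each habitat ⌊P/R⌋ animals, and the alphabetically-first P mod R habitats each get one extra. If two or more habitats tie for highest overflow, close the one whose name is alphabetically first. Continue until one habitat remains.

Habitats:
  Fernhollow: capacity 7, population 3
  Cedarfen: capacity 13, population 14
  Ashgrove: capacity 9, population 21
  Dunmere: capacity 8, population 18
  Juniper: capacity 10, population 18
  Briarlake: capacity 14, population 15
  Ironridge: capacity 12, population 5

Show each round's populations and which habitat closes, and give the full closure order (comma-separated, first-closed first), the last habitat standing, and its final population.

Round 1: Ashgrove=21 Briarlake=15 Cedarfen=14 Dunmere=18 Fernhollow=3 Ironridge=5 Juniper=18 → close Ashgrove (overflow 12)
  21÷6 = 3 each, +1 to first 3
Round 2: Briarlake=19 Cedarfen=18 Dunmere=22 Fernhollow=6 Ironridge=8 Juniper=21 → close Dunmere (overflow 14)
  22÷5 = 4 each, +1 to first 2
Round 3: Briarlake=24 Cedarfen=23 Fernhollow=10 Ironridge=12 Juniper=25 → close Juniper (overflow 15)
  25÷4 = 6 each, +1 to first 1
Round 4: Briarlake=31 Cedarfen=29 Fernhollow=16 Ironridge=18 → close Briarlake (overflow 17)
  31÷3 = 10 each, +1 to first 1
Round 5: Cedarfen=40 Fernhollow=26 Ironridge=28 → close Cedarfen (overflow 27)
  40÷2 = 20 each, +1 to first 0
Round 6: Fernhollow=46 Ironridge=48 → close Fernhollow (overflow 39)
  46÷1 = 46 each, +1 to first 0

Closure order: Ashgrove, Dunmere, Juniper, Briarlake, Cedarfen, Fernhollow
Last habitat: Ironridge with 94 animals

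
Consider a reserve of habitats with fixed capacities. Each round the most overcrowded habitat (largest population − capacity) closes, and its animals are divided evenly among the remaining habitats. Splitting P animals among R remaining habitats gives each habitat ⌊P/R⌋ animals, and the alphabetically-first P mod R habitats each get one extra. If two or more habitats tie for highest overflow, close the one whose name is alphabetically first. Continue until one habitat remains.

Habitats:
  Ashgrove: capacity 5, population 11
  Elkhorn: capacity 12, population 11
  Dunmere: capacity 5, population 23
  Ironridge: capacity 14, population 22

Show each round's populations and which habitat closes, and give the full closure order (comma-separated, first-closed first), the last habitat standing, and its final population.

Closure order: Dunmere, Ironridge, Ashgrove
Last habitat: Elkhorn with 67 animals

Round 1: Ashgrove=11 Dunmere=23 Elkhorn=11 Ironridge=22 → close Dunmere (overflow 18)
  23÷3 = 7 each, +1 to first 2
Round 2: Ashgrove=19 Elkhorn=19 Ironridge=29 → close Ironridge (overflow 15)
  29÷2 = 14 each, +1 to first 1
Round 3: Ashgrove=34 Elkhorn=33 → close Ashgrove (overflow 29)
  34÷1 = 34 each, +1 to first 0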